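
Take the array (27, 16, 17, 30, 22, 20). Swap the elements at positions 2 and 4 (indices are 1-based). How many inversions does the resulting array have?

Positions 2 and 4 hold 16 and 30; after swapping, the array is [27, 30, 17, 16, 22, 20].
For each element, count later entries that are smaller:
27 → 17, 16, 22, 20 → 4
30 → 17, 16, 22, 20 → 4
17 → 16 → 1
16 → none → 0
22 → 20 → 1
20 → none → 0
Sum: 4 + 4 + 1 + 0 + 1 + 0 = 10

10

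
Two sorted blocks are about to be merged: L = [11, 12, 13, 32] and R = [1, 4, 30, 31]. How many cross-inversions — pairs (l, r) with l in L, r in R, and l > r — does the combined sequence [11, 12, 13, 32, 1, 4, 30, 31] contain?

Count, for every r in R, how many entries of L exceed r:
r = 1: 11, 12, 13, 32 → 4
r = 4: 11, 12, 13, 32 → 4
r = 30: 32 → 1
r = 31: 32 → 1
Cross-inversions: 4 + 4 + 1 + 1 = 10

10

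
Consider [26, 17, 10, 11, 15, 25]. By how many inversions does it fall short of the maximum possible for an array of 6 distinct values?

Maximum inversions for 6 distinct elements is C(6, 2) = 6·5/2 = 15.
Current inversions — for each element, count later smaller elements:
26: 5
17: 3
10: 0
11: 0
15: 0
25: 0
Current total: 5 + 3 + 0 + 0 + 0 + 0 = 8
Shortfall: 15 − 8 = 7

7 inversions short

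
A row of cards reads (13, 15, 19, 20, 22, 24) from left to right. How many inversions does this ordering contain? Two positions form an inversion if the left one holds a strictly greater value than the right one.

0 inversions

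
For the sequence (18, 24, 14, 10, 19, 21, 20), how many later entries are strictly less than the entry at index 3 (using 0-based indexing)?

The element at index 3 is 10.
Elements after it: 19, 21, 20
None of them are smaller than 10.

0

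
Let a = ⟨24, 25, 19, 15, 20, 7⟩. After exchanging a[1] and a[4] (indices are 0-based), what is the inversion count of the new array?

11 inversions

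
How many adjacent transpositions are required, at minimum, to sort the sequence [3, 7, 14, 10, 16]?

1

The minimum number of adjacent swaps to sort an array equals its inversion count, since every such swap removes exactly one inversion.
Count inversions — for each element, later elements that are smaller:
3: none → 0
7: none → 0
14: 10 → 1
10: none → 0
16: none → 0
Total inversions: 0 + 0 + 1 + 0 + 0 = 1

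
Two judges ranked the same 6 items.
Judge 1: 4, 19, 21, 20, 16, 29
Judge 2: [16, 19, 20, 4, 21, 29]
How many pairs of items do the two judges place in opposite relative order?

Assign each item its position (1..6) in the first ordering, then rewrite the second ordering as that position sequence:
positions: 4→1, 19→2, 21→3, 20→4, 16→5, 29→6
second ordering as positions: [5, 2, 4, 1, 3, 6]
Discordant pairs = inversions in this position sequence.
5: 2, 4, 1, 3 → 4
2: 1 → 1
4: 1, 3 → 2
1: 0
3: 0
6: 0
Total: 4 + 1 + 2 + 0 + 0 + 0 = 7

Discordant pairs: 7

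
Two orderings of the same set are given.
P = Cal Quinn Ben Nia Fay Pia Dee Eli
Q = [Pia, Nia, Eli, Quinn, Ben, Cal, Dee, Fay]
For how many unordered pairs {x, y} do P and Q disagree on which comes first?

Assign each item its position (1..8) in the first ordering, then rewrite the second ordering as that position sequence:
positions: Cal→1, Quinn→2, Ben→3, Nia→4, Fay→5, Pia→6, Dee→7, Eli→8
second ordering as positions: [6, 4, 8, 2, 3, 1, 7, 5]
Discordant pairs = inversions in this position sequence.
6: 4, 2, 3, 1, 5 → 5
4: 2, 3, 1 → 3
8: 2, 3, 1, 7, 5 → 5
2: 1 → 1
3: 1 → 1
1: 0
7: 5 → 1
5: 0
Total: 5 + 3 + 5 + 1 + 1 + 0 + 1 + 0 = 16

16 disagreeing pairs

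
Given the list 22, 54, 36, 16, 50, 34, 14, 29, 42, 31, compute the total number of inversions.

There are 25 inversions.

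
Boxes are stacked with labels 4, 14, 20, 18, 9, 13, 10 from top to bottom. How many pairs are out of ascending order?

11

Count, for each position, how many later elements it exceeds:
4: 0
14: 3
20: 4
18: 3
9: 0
13: 1
10: 0
Sum: 0 + 3 + 4 + 3 + 0 + 1 + 0 = 11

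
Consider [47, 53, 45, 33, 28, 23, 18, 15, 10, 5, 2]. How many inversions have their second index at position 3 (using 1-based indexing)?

2

The element at index 3 is 45.
Elements before it: 47, 53
Those larger than 45: 47, 53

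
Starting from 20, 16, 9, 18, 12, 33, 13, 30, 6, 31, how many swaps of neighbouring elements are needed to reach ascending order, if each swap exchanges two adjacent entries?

There are 21 swaps.

Minimum adjacent swaps = number of inversions (each swap of adjacent out-of-order elements removes one inversion and no swap can remove more).
Count inversions — for each element, later elements that are smaller:
20: 16, 9, 18, 12, 13, 6 → 6
16: 9, 12, 13, 6 → 4
9: 6 → 1
18: 12, 13, 6 → 3
12: 6 → 1
33: 13, 30, 6, 31 → 4
13: 6 → 1
30: 6 → 1
6: none → 0
31: none → 0
Total inversions: 6 + 4 + 1 + 3 + 1 + 4 + 1 + 1 + 0 + 0 = 21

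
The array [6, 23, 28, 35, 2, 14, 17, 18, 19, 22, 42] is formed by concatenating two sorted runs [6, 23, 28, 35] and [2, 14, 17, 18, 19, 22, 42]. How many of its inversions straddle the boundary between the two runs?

19 cross-inversions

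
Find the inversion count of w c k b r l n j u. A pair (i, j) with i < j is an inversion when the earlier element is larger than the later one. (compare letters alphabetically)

There are 16 inversions.

Count, for each position, how many later elements it exceeds:
w → c, k, b, r, l, n, j, u → 8
c → b → 1
k → b, j → 2
b → none → 0
r → l, n, j → 3
l → j → 1
n → j → 1
j → none → 0
u → none → 0
Sum: 8 + 1 + 2 + 0 + 3 + 1 + 1 + 0 + 0 = 16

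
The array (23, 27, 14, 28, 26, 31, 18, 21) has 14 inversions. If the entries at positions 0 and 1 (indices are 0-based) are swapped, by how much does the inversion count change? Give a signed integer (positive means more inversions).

+1

Positions 0 and 1 hold 23 and 27; after swapping, the array is [27, 23, 14, 28, 26, 31, 18, 21].
For each element, count later entries that are smaller:
27 → 23, 14, 26, 18, 21 → 5
23 → 14, 18, 21 → 3
14 → none → 0
28 → 26, 18, 21 → 3
26 → 18, 21 → 2
31 → 18, 21 → 2
18 → none → 0
21 → none → 0
Sum: 5 + 3 + 0 + 3 + 2 + 2 + 0 + 0 = 15
Change: 15 − 14 = +1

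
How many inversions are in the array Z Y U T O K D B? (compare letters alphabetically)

For each element, count later entries that are smaller:
Z → Y, U, T, O, K, D, B → 7
Y → U, T, O, K, D, B → 6
U → T, O, K, D, B → 5
T → O, K, D, B → 4
O → K, D, B → 3
K → D, B → 2
D → B → 1
B → none → 0
Sum: 7 + 6 + 5 + 4 + 3 + 2 + 1 + 0 = 28

Inversions: 28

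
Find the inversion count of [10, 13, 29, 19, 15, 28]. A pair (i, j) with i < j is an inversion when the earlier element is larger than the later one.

Listing every pair i<j with a[i]>a[j] (using 1-based positions):
(3,4): 29 > 19
(3,5): 29 > 15
(3,6): 29 > 28
(4,5): 19 > 15
That's 4 pairs.

4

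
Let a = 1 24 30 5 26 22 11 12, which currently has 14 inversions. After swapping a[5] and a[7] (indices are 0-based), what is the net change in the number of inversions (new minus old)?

Positions 5 and 7 hold 22 and 12; after swapping, the array is [1, 24, 30, 5, 26, 12, 11, 22].
Element-by-element contributions:
1: 0
24: 4
30: 5
5: 0
26: 3
12: 1
11: 0
22: 0
Sum: 0 + 4 + 5 + 0 + 3 + 1 + 0 + 0 = 13
Change: 13 − 14 = -1

-1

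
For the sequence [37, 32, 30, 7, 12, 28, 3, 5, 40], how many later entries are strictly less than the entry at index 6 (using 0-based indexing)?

The element at index 6 is 3.
Elements after it: 5, 40
None of them are smaller than 3.

0 such elements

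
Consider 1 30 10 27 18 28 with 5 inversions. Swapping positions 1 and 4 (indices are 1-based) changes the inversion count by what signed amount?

Positions 1 and 4 hold 1 and 27; after swapping, the array is [27, 30, 10, 1, 18, 28].
Element-by-element contributions:
27 → 10, 1, 18 → 3
30 → 10, 1, 18, 28 → 4
10 → 1 → 1
1 → none → 0
18 → none → 0
28 → none → 0
Sum: 3 + 4 + 1 + 0 + 0 + 0 = 8
Change: 8 − 5 = +3

+3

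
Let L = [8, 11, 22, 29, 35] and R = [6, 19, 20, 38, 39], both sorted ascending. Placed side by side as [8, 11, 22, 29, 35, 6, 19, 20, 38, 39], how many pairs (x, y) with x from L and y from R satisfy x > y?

Count, for every r in R, how many entries of L exceed r:
r = 6: 8, 11, 22, 29, 35 → 5
r = 19: 22, 29, 35 → 3
r = 20: 22, 29, 35 → 3
r = 38: none → 0
r = 39: none → 0
Cross-inversions: 5 + 3 + 3 + 0 + 0 = 11

Split inversions: 11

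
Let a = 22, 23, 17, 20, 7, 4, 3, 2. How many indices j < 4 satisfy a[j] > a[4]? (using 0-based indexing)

The element at index 4 is 7.
Elements before it: 22, 23, 17, 20
Those larger than 7: 22, 23, 17, 20

4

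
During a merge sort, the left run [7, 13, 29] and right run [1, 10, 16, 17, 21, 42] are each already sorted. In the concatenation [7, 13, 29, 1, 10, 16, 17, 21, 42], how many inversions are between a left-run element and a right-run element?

8 split inversions

Count, for every r in R, how many entries of L exceed r:
r = 1: 7, 13, 29 → 3
r = 10: 13, 29 → 2
r = 16: 29 → 1
r = 17: 29 → 1
r = 21: 29 → 1
r = 42: none → 0
Cross-inversions: 3 + 2 + 1 + 1 + 1 + 0 = 8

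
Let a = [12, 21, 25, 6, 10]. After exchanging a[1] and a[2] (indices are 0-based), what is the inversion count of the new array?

Positions 1 and 2 hold 21 and 25; after swapping, the array is [12, 25, 21, 6, 10].
Element-by-element contributions:
12: 2
25: 3
21: 2
6: 0
10: 0
Sum: 2 + 3 + 2 + 0 + 0 = 7

7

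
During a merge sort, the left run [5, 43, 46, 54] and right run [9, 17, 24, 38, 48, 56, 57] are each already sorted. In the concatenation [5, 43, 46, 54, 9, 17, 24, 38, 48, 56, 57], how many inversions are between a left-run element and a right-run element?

Cross-inversions: 13

For each element r of the right run, count left-run elements greater than r:
r = 9: 43, 46, 54 → 3
r = 17: 43, 46, 54 → 3
r = 24: 43, 46, 54 → 3
r = 38: 43, 46, 54 → 3
r = 48: 54 → 1
r = 56: none → 0
r = 57: none → 0
Cross-inversions: 3 + 3 + 3 + 3 + 1 + 0 + 0 = 13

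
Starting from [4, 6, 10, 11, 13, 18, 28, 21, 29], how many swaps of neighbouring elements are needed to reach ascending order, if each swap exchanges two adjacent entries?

1 swap

Minimum adjacent swaps = number of inversions (each swap of adjacent out-of-order elements removes one inversion and no swap can remove more).
Count inversions — for each element, later elements that are smaller:
4: none → 0
6: none → 0
10: none → 0
11: none → 0
13: none → 0
18: none → 0
28: 21 → 1
21: none → 0
29: none → 0
Total inversions: 0 + 0 + 0 + 0 + 0 + 0 + 1 + 0 + 0 = 1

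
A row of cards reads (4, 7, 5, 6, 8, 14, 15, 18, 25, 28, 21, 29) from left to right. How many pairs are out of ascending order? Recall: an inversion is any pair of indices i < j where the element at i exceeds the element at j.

Sweep left to right; for each value list the smaller values that follow it:
4 → none → 0
7 → 5, 6 → 2
5 → none → 0
6 → none → 0
8 → none → 0
14 → none → 0
15 → none → 0
18 → none → 0
25 → 21 → 1
28 → 21 → 1
21 → none → 0
29 → none → 0
Sum: 0 + 2 + 0 + 0 + 0 + 0 + 0 + 0 + 1 + 1 + 0 + 0 = 4

4 inversions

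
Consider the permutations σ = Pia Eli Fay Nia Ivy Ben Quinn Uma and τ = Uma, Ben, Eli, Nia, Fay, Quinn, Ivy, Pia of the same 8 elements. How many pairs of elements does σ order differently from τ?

19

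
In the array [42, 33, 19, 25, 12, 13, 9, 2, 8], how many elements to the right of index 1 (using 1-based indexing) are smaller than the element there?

8

The element at index 1 is 42.
Elements after it: 33, 19, 25, 12, 13, 9, 2, 8
Those smaller than 42: 33, 19, 25, 12, 13, 9, 2, 8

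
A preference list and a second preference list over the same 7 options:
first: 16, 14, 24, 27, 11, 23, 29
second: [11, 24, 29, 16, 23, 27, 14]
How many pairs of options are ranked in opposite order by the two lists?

13 pairs

Assign each item its position (1..7) in the first ordering, then rewrite the second ordering as that position sequence:
positions: 16→1, 14→2, 24→3, 27→4, 11→5, 23→6, 29→7
second ordering as positions: [5, 3, 7, 1, 6, 4, 2]
Discordant pairs = inversions in this position sequence.
5: 3, 1, 4, 2 → 4
3: 1, 2 → 2
7: 1, 6, 4, 2 → 4
1: 0
6: 4, 2 → 2
4: 2 → 1
2: 0
Total: 4 + 2 + 4 + 0 + 2 + 1 + 0 = 13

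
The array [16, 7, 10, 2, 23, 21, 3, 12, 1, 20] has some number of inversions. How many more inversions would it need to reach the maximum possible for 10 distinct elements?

Maximum inversions for 10 distinct elements is C(10, 2) = 10·9/2 = 45.
Current inversions — for each element, count later smaller elements:
16: 6
7: 3
10: 3
2: 1
23: 5
21: 4
3: 1
12: 1
1: 0
20: 0
Current total: 6 + 3 + 3 + 1 + 5 + 4 + 1 + 1 + 0 + 0 = 24
Shortfall: 45 − 24 = 21

21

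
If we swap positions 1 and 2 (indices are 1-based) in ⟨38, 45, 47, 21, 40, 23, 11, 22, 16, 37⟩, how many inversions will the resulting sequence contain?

Inversions: 32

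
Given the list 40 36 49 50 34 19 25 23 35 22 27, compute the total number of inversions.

Element-by-element contributions:
40 → 36, 34, 19, 25, 23, 35, 22, 27 → 8
36 → 34, 19, 25, 23, 35, 22, 27 → 7
49 → 34, 19, 25, 23, 35, 22, 27 → 7
50 → 34, 19, 25, 23, 35, 22, 27 → 7
34 → 19, 25, 23, 22, 27 → 5
19 → none → 0
25 → 23, 22 → 2
23 → 22 → 1
35 → 22, 27 → 2
22 → none → 0
27 → none → 0
Sum: 8 + 7 + 7 + 7 + 5 + 0 + 2 + 1 + 2 + 0 + 0 = 39

39 out-of-order pairs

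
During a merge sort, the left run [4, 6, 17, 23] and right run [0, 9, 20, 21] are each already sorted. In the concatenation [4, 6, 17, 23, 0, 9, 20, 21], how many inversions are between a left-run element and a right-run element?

For each element r of the right run, count left-run elements greater than r:
r = 0: 4, 6, 17, 23 → 4
r = 9: 17, 23 → 2
r = 20: 23 → 1
r = 21: 23 → 1
Cross-inversions: 4 + 2 + 1 + 1 = 8

8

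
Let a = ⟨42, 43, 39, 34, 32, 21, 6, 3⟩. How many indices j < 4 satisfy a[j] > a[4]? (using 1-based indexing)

The element at index 4 is 34.
Elements before it: 42, 43, 39
Those larger than 34: 42, 43, 39

3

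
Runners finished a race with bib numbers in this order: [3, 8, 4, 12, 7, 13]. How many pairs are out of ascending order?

3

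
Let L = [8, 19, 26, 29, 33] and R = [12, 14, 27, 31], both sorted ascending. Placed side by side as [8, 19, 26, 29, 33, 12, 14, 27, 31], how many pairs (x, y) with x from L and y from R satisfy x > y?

11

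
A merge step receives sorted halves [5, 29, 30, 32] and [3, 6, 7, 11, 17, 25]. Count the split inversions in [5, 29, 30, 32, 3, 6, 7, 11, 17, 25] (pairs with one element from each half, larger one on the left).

Take each right-half value and tally the left-half values above it:
r = 3: 5, 29, 30, 32 → 4
r = 6: 29, 30, 32 → 3
r = 7: 29, 30, 32 → 3
r = 11: 29, 30, 32 → 3
r = 17: 29, 30, 32 → 3
r = 25: 29, 30, 32 → 3
Cross-inversions: 4 + 3 + 3 + 3 + 3 + 3 = 19

19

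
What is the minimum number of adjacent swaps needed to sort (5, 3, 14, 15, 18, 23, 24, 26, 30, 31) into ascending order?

1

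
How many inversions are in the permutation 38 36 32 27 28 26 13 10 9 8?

44 out-of-order pairs

For each element, count later entries that are smaller:
38 → 36, 32, 27, 28, 26, 13, 10, 9, 8 → 9
36 → 32, 27, 28, 26, 13, 10, 9, 8 → 8
32 → 27, 28, 26, 13, 10, 9, 8 → 7
27 → 26, 13, 10, 9, 8 → 5
28 → 26, 13, 10, 9, 8 → 5
26 → 13, 10, 9, 8 → 4
13 → 10, 9, 8 → 3
10 → 9, 8 → 2
9 → 8 → 1
8 → none → 0
Sum: 9 + 8 + 7 + 5 + 5 + 4 + 3 + 2 + 1 + 0 = 44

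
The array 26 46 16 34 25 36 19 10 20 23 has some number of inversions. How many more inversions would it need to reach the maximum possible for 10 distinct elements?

Maximum inversions for 10 distinct elements is C(10, 2) = 10·9/2 = 45.
Current inversions — for each element, count later smaller elements:
26: 6
46: 8
16: 1
34: 5
25: 4
36: 4
19: 1
10: 0
20: 0
23: 0
Current total: 6 + 8 + 1 + 5 + 4 + 4 + 1 + 0 + 0 + 0 = 29
Shortfall: 45 − 29 = 16

16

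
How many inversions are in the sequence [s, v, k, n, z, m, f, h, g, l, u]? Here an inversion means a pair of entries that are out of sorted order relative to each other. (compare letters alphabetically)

34 inversions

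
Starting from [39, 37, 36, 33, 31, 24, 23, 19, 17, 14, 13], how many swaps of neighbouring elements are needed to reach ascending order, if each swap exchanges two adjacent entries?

Swaps: 55

Each adjacent swap fixes exactly one inversion, so the minimum swap count equals the number of inversions.
Count inversions — for each element, later elements that are smaller:
39: 37, 36, 33, 31, 24, 23, 19, 17, 14, 13 → 10
37: 36, 33, 31, 24, 23, 19, 17, 14, 13 → 9
36: 33, 31, 24, 23, 19, 17, 14, 13 → 8
33: 31, 24, 23, 19, 17, 14, 13 → 7
31: 24, 23, 19, 17, 14, 13 → 6
24: 23, 19, 17, 14, 13 → 5
23: 19, 17, 14, 13 → 4
19: 17, 14, 13 → 3
17: 14, 13 → 2
14: 13 → 1
13: none → 0
Total inversions: 10 + 9 + 8 + 7 + 6 + 5 + 4 + 3 + 2 + 1 + 0 = 55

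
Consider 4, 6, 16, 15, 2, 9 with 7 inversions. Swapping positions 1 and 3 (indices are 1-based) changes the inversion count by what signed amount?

+3

Positions 1 and 3 hold 4 and 16; after swapping, the array is [16, 6, 4, 15, 2, 9].
Sweep left to right; for each value list the smaller values that follow it:
16 → 6, 4, 15, 2, 9 → 5
6 → 4, 2 → 2
4 → 2 → 1
15 → 2, 9 → 2
2 → none → 0
9 → none → 0
Sum: 5 + 2 + 1 + 2 + 0 + 0 = 10
Change: 10 − 7 = +3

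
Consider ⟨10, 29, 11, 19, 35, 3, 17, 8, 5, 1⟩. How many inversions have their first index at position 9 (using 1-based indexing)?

The element at index 9 is 5.
Elements after it: 1
Those smaller than 5: 1

1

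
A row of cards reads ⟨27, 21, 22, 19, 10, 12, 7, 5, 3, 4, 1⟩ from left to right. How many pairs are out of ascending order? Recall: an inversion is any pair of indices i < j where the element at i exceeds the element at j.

52 out-of-order pairs

Element-by-element contributions:
27 → 21, 22, 19, 10, 12, 7, 5, 3, 4, 1 → 10
21 → 19, 10, 12, 7, 5, 3, 4, 1 → 8
22 → 19, 10, 12, 7, 5, 3, 4, 1 → 8
19 → 10, 12, 7, 5, 3, 4, 1 → 7
10 → 7, 5, 3, 4, 1 → 5
12 → 7, 5, 3, 4, 1 → 5
7 → 5, 3, 4, 1 → 4
5 → 3, 4, 1 → 3
3 → 1 → 1
4 → 1 → 1
1 → none → 0
Sum: 10 + 8 + 8 + 7 + 5 + 5 + 4 + 3 + 1 + 1 + 0 = 52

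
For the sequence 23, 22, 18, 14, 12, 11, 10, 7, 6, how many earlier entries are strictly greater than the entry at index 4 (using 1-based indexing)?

3

The element at index 4 is 14.
Elements before it: 23, 22, 18
Those larger than 14: 23, 22, 18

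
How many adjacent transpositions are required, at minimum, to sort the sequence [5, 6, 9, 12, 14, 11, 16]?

2 swaps

Minimum adjacent swaps = number of inversions (each swap of adjacent out-of-order elements removes one inversion and no swap can remove more).
Count inversions — for each element, later elements that are smaller:
5: none → 0
6: none → 0
9: none → 0
12: 11 → 1
14: 11 → 1
11: none → 0
16: none → 0
Total inversions: 0 + 0 + 0 + 1 + 1 + 0 + 0 = 2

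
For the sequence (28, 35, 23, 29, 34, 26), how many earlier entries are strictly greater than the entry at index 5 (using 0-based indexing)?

The element at index 5 is 26.
Elements before it: 28, 35, 23, 29, 34
Those larger than 26: 28, 35, 29, 34

4 such elements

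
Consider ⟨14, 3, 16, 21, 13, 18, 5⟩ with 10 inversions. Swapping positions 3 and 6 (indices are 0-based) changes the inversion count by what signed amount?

-5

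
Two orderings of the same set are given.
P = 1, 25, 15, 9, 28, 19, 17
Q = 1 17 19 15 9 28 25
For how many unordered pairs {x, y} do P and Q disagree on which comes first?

Assign each item its position (1..7) in the first ordering, then rewrite the second ordering as that position sequence:
positions: 1→1, 25→2, 15→3, 9→4, 28→5, 19→6, 17→7
second ordering as positions: [1, 7, 6, 3, 4, 5, 2]
Discordant pairs = inversions in this position sequence.
1: 0
7: 6, 3, 4, 5, 2 → 5
6: 3, 4, 5, 2 → 4
3: 2 → 1
4: 2 → 1
5: 2 → 1
2: 0
Total: 0 + 5 + 4 + 1 + 1 + 1 + 0 = 12

12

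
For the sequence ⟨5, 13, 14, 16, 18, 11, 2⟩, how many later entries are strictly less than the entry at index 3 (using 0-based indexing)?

2

The element at index 3 is 16.
Elements after it: 18, 11, 2
Those smaller than 16: 11, 2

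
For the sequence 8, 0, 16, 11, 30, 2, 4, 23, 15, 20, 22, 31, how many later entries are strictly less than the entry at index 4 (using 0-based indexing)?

The element at index 4 is 30.
Elements after it: 2, 4, 23, 15, 20, 22, 31
Those smaller than 30: 2, 4, 23, 15, 20, 22

6 such elements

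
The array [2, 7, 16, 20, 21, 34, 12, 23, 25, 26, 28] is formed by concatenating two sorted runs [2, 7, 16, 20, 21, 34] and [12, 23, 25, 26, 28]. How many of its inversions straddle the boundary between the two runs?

Take each right-half value and tally the left-half values above it:
r = 12: 16, 20, 21, 34 → 4
r = 23: 34 → 1
r = 25: 34 → 1
r = 26: 34 → 1
r = 28: 34 → 1
Cross-inversions: 4 + 1 + 1 + 1 + 1 = 8

8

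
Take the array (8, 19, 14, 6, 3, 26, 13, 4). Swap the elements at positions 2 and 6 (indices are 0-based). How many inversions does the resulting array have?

16 inversions

Positions 2 and 6 hold 14 and 13; after swapping, the array is [8, 19, 13, 6, 3, 26, 14, 4].
Sweep left to right; for each value list the smaller values that follow it:
8: 3
19: 5
13: 3
6: 2
3: 0
26: 2
14: 1
4: 0
Sum: 3 + 5 + 3 + 2 + 0 + 2 + 1 + 0 = 16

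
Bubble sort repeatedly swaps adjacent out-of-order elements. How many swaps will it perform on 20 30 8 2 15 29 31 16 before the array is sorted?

The minimum number of adjacent swaps to sort an array equals its inversion count, since every such swap removes exactly one inversion.
Count inversions — for each element, later elements that are smaller:
20: 8, 2, 15, 16 → 4
30: 8, 2, 15, 29, 16 → 5
8: 2 → 1
2: none → 0
15: none → 0
29: 16 → 1
31: 16 → 1
16: none → 0
Total inversions: 4 + 5 + 1 + 0 + 0 + 1 + 1 + 0 = 12

12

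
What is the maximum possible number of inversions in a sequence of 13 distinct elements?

78

A reversed (strictly descending) arrangement makes every pair an inversion, giving C(13, 2) inversions.
C(13, 2) = 13·12/2 = 78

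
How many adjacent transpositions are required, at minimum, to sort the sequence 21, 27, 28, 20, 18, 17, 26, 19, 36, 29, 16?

Each adjacent swap fixes exactly one inversion, so the minimum swap count equals the number of inversions.
Count inversions — for each element, later elements that are smaller:
21: 20, 18, 17, 19, 16 → 5
27: 20, 18, 17, 26, 19, 16 → 6
28: 20, 18, 17, 26, 19, 16 → 6
20: 18, 17, 19, 16 → 4
18: 17, 16 → 2
17: 16 → 1
26: 19, 16 → 2
19: 16 → 1
36: 29, 16 → 2
29: 16 → 1
16: none → 0
Total inversions: 5 + 6 + 6 + 4 + 2 + 1 + 2 + 1 + 2 + 1 + 0 = 30

30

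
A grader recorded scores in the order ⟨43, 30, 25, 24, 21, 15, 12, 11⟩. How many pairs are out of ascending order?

28

Element-by-element contributions:
43: 7
30: 6
25: 5
24: 4
21: 3
15: 2
12: 1
11: 0
Sum: 7 + 6 + 5 + 4 + 3 + 2 + 1 + 0 = 28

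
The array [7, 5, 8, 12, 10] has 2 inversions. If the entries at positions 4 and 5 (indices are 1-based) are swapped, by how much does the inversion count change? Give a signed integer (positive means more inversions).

Positions 4 and 5 hold 12 and 10; after swapping, the array is [7, 5, 8, 10, 12].
Sweep left to right; for each value list the smaller values that follow it:
7: 1
5: 0
8: 0
10: 0
12: 0
Sum: 1 + 0 + 0 + 0 + 0 = 1
Change: 1 − 2 = -1

-1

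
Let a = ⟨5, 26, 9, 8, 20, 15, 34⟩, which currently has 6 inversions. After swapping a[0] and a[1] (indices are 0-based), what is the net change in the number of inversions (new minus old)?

Positions 0 and 1 hold 5 and 26; after swapping, the array is [26, 5, 9, 8, 20, 15, 34].
Sweep left to right; for each value list the smaller values that follow it:
26: 5
5: 0
9: 1
8: 0
20: 1
15: 0
34: 0
Sum: 5 + 0 + 1 + 0 + 1 + 0 + 0 = 7
Change: 7 − 6 = +1

+1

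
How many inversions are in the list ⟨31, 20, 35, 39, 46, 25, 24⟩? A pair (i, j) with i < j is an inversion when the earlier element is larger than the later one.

10

Count, for each position, how many later elements it exceeds:
31 → 20, 25, 24 → 3
20 → none → 0
35 → 25, 24 → 2
39 → 25, 24 → 2
46 → 25, 24 → 2
25 → 24 → 1
24 → none → 0
Sum: 3 + 0 + 2 + 2 + 2 + 1 + 0 = 10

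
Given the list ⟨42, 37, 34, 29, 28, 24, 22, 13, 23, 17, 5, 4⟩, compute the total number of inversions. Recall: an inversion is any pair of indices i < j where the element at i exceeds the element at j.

For each element, count later entries that are smaller:
42: 11
37: 10
34: 9
29: 8
28: 7
24: 6
22: 4
13: 2
23: 3
17: 2
5: 1
4: 0
Sum: 11 + 10 + 9 + 8 + 7 + 6 + 4 + 2 + 3 + 2 + 1 + 0 = 63

63 out-of-order pairs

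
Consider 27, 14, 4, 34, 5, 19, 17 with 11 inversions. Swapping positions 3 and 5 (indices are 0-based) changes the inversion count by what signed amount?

-1

Positions 3 and 5 hold 34 and 19; after swapping, the array is [27, 14, 4, 19, 5, 34, 17].
Sweep left to right; for each value list the smaller values that follow it:
27 → 14, 4, 19, 5, 17 → 5
14 → 4, 5 → 2
4 → none → 0
19 → 5, 17 → 2
5 → none → 0
34 → 17 → 1
17 → none → 0
Sum: 5 + 2 + 0 + 2 + 0 + 1 + 0 = 10
Change: 10 − 11 = -1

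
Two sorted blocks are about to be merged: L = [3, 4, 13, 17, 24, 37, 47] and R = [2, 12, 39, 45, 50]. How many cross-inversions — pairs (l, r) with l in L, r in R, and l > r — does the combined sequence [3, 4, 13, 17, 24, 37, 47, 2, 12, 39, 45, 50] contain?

Take each right-half value and tally the left-half values above it:
r = 2: 3, 4, 13, 17, 24, 37, 47 → 7
r = 12: 13, 17, 24, 37, 47 → 5
r = 39: 47 → 1
r = 45: 47 → 1
r = 50: none → 0
Cross-inversions: 7 + 5 + 1 + 1 + 0 = 14

Split inversions: 14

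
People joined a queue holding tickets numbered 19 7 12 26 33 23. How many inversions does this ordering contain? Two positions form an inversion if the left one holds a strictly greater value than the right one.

Listing every pair i<j with a[i]>a[j] (using 1-based positions):
(1,2): 19 > 7
(1,3): 19 > 12
(4,6): 26 > 23
(5,6): 33 > 23
That's 4 pairs.

4 out-of-order pairs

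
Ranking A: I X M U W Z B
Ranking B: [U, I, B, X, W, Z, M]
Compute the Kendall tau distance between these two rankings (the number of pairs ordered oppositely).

9 discordant pairs

Assign each item its position (1..7) in the first ordering, then rewrite the second ordering as that position sequence:
positions: I→1, X→2, M→3, U→4, W→5, Z→6, B→7
second ordering as positions: [4, 1, 7, 2, 5, 6, 3]
Discordant pairs = inversions in this position sequence.
4: 1, 2, 3 → 3
1: 0
7: 2, 5, 6, 3 → 4
2: 0
5: 3 → 1
6: 3 → 1
3: 0
Total: 3 + 0 + 4 + 0 + 1 + 1 + 0 = 9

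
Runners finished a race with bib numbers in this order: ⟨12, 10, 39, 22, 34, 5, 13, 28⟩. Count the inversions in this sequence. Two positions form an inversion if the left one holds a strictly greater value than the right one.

13 inversions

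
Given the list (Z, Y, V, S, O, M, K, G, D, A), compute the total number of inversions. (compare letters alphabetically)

For each element, count later entries that are smaller:
Z: 9
Y: 8
V: 7
S: 6
O: 5
M: 4
K: 3
G: 2
D: 1
A: 0
Sum: 9 + 8 + 7 + 6 + 5 + 4 + 3 + 2 + 1 + 0 = 45

45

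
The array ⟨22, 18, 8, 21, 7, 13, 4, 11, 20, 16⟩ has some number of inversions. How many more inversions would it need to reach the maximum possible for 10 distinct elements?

18

Maximum inversions for 10 distinct elements is C(10, 2) = 10·9/2 = 45.
Current inversions — for each element, count later smaller elements:
22: 9
18: 6
8: 2
21: 6
7: 1
13: 2
4: 0
11: 0
20: 1
16: 0
Current total: 9 + 6 + 2 + 6 + 1 + 2 + 0 + 0 + 1 + 0 = 27
Shortfall: 45 − 27 = 18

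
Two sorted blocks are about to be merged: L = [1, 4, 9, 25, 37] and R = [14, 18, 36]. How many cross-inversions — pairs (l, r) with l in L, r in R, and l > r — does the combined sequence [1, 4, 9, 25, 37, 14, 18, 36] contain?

Cross-inversions: 5

Take each right-half value and tally the left-half values above it:
r = 14: 25, 37 → 2
r = 18: 25, 37 → 2
r = 36: 37 → 1
Cross-inversions: 2 + 2 + 1 = 5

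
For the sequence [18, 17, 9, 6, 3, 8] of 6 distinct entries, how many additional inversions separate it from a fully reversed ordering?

Maximum inversions for 6 distinct elements is C(6, 2) = 6·5/2 = 15.
Current inversions — for each element, count later smaller elements:
18: 5
17: 4
9: 3
6: 1
3: 0
8: 0
Current total: 5 + 4 + 3 + 1 + 0 + 0 = 13
Shortfall: 15 − 13 = 2

2 inversions short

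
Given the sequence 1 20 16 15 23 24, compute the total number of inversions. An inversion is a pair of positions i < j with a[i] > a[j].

Inversion pairs (indices are 0-based):
(1,2): 20 > 16
(1,3): 20 > 15
(2,3): 16 > 15
That's 3 pairs.

There are 3 inversions.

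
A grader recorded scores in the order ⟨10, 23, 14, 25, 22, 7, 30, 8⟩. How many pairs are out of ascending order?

14

For each element, count later entries that are smaller:
10 → 7, 8 → 2
23 → 14, 22, 7, 8 → 4
14 → 7, 8 → 2
25 → 22, 7, 8 → 3
22 → 7, 8 → 2
7 → none → 0
30 → 8 → 1
8 → none → 0
Sum: 2 + 4 + 2 + 3 + 2 + 0 + 1 + 0 = 14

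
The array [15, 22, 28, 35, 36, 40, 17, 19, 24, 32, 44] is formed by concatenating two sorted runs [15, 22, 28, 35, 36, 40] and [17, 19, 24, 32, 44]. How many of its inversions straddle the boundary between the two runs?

Cross-inversions: 17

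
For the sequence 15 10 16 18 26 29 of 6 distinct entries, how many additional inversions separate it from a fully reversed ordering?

Maximum inversions for 6 distinct elements is C(6, 2) = 6·5/2 = 15.
Current inversions — for each element, count later smaller elements:
15: 1
10: 0
16: 0
18: 0
26: 0
29: 0
Current total: 1 + 0 + 0 + 0 + 0 + 0 = 1
Shortfall: 15 − 1 = 14

14 inversions short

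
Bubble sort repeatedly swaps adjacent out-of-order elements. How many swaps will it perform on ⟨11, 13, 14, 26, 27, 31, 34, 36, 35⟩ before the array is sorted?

1

Each adjacent swap fixes exactly one inversion, so the minimum swap count equals the number of inversions.
Count inversions — for each element, later elements that are smaller:
11: none → 0
13: none → 0
14: none → 0
26: none → 0
27: none → 0
31: none → 0
34: none → 0
36: 35 → 1
35: none → 0
Total inversions: 0 + 0 + 0 + 0 + 0 + 0 + 0 + 1 + 0 = 1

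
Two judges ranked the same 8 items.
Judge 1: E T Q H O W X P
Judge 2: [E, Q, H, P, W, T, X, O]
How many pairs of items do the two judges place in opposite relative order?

Assign each item its position (1..8) in the first ordering, then rewrite the second ordering as that position sequence:
positions: E→1, T→2, Q→3, H→4, O→5, W→6, X→7, P→8
second ordering as positions: [1, 3, 4, 8, 6, 2, 7, 5]
Discordant pairs = inversions in this position sequence.
1: 0
3: 2 → 1
4: 2 → 1
8: 6, 2, 7, 5 → 4
6: 2, 5 → 2
2: 0
7: 5 → 1
5: 0
Total: 0 + 1 + 1 + 4 + 2 + 0 + 1 + 0 = 9

9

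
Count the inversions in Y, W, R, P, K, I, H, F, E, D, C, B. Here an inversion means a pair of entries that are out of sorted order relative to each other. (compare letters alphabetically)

Out-of-order pairs: 66

Count, for each position, how many later elements it exceeds:
Y: 11
W: 10
R: 9
P: 8
K: 7
I: 6
H: 5
F: 4
E: 3
D: 2
C: 1
B: 0
Sum: 11 + 10 + 9 + 8 + 7 + 6 + 5 + 4 + 3 + 2 + 1 + 0 = 66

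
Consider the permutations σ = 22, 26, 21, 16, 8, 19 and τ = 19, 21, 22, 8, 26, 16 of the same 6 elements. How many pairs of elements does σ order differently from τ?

Assign each item its position (1..6) in the first ordering, then rewrite the second ordering as that position sequence:
positions: 22→1, 26→2, 21→3, 16→4, 8→5, 19→6
second ordering as positions: [6, 3, 1, 5, 2, 4]
Discordant pairs = inversions in this position sequence.
6: 3, 1, 5, 2, 4 → 5
3: 1, 2 → 2
1: 0
5: 2, 4 → 2
2: 0
4: 0
Total: 5 + 2 + 0 + 2 + 0 + 0 = 9

9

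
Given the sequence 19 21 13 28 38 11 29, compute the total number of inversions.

8

Count, for each position, how many later elements it exceeds:
19: 2
21: 2
13: 1
28: 1
38: 2
11: 0
29: 0
Sum: 2 + 2 + 1 + 1 + 2 + 0 + 0 = 8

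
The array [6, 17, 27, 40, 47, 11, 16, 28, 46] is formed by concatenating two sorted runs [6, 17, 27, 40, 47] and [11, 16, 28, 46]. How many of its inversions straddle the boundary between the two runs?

11 cross-inversions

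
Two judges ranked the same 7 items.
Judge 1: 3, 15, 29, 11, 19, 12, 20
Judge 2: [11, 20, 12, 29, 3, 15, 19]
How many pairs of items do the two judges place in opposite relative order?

14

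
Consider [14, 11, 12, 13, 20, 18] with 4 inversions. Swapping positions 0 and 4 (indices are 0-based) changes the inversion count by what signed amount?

Positions 0 and 4 hold 14 and 20; after swapping, the array is [20, 11, 12, 13, 14, 18].
Sweep left to right; for each value list the smaller values that follow it:
20 → 11, 12, 13, 14, 18 → 5
11 → none → 0
12 → none → 0
13 → none → 0
14 → none → 0
18 → none → 0
Sum: 5 + 0 + 0 + 0 + 0 + 0 = 5
Change: 5 − 4 = +1

+1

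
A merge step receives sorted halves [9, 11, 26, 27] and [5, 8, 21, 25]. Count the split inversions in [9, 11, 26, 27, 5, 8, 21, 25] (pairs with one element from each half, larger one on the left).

For each element r of the right run, count left-run elements greater than r:
r = 5: 9, 11, 26, 27 → 4
r = 8: 9, 11, 26, 27 → 4
r = 21: 26, 27 → 2
r = 25: 26, 27 → 2
Cross-inversions: 4 + 4 + 2 + 2 = 12

12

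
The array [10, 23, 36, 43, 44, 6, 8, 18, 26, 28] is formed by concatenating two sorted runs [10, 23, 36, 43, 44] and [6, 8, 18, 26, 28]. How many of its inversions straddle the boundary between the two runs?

Cross-inversions: 20

Take each right-half value and tally the left-half values above it:
r = 6: 10, 23, 36, 43, 44 → 5
r = 8: 10, 23, 36, 43, 44 → 5
r = 18: 23, 36, 43, 44 → 4
r = 26: 36, 43, 44 → 3
r = 28: 36, 43, 44 → 3
Cross-inversions: 5 + 5 + 4 + 3 + 3 = 20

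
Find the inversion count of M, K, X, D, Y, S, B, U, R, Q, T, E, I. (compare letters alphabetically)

Sweep left to right; for each value list the smaller values that follow it:
M → K, D, B, E, I → 5
K → D, B, E, I → 4
X → D, S, B, U, R, Q, T, E, I → 9
D → B → 1
Y → S, B, U, R, Q, T, E, I → 8
S → B, R, Q, E, I → 5
B → none → 0
U → R, Q, T, E, I → 5
R → Q, E, I → 3
Q → E, I → 2
T → E, I → 2
E → none → 0
I → none → 0
Sum: 5 + 4 + 9 + 1 + 8 + 5 + 0 + 5 + 3 + 2 + 2 + 0 + 0 = 44

44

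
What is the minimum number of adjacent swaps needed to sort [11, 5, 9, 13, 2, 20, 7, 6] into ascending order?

Swaps: 15

Minimum adjacent swaps = number of inversions (each swap of adjacent out-of-order elements removes one inversion and no swap can remove more).
Count inversions — for each element, later elements that are smaller:
11: 5, 9, 2, 7, 6 → 5
5: 2 → 1
9: 2, 7, 6 → 3
13: 2, 7, 6 → 3
2: none → 0
20: 7, 6 → 2
7: 6 → 1
6: none → 0
Total inversions: 5 + 1 + 3 + 3 + 0 + 2 + 1 + 0 = 15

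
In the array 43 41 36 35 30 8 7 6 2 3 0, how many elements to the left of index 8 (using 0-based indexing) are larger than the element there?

8 such elements

The element at index 8 is 2.
Elements before it: 43, 41, 36, 35, 30, 8, 7, 6
Those larger than 2: 43, 41, 36, 35, 30, 8, 7, 6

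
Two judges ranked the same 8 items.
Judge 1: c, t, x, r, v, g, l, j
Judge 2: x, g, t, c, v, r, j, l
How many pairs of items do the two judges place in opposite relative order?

There are 9 discordant pairs.

Assign each item its position (1..8) in the first ordering, then rewrite the second ordering as that position sequence:
positions: c→1, t→2, x→3, r→4, v→5, g→6, l→7, j→8
second ordering as positions: [3, 6, 2, 1, 5, 4, 8, 7]
Discordant pairs = inversions in this position sequence.
3: 2, 1 → 2
6: 2, 1, 5, 4 → 4
2: 1 → 1
1: 0
5: 4 → 1
4: 0
8: 7 → 1
7: 0
Total: 2 + 4 + 1 + 0 + 1 + 0 + 1 + 0 = 9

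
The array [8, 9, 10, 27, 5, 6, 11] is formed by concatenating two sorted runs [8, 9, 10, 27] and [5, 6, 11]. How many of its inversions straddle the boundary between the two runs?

For each element r of the right run, count left-run elements greater than r:
r = 5: 8, 9, 10, 27 → 4
r = 6: 8, 9, 10, 27 → 4
r = 11: 27 → 1
Cross-inversions: 4 + 4 + 1 = 9

9 cross-inversions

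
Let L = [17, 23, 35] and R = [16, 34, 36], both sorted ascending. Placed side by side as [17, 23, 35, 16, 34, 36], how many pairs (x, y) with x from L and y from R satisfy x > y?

4

For each element r of the right run, count left-run elements greater than r:
r = 16: 17, 23, 35 → 3
r = 34: 35 → 1
r = 36: none → 0
Cross-inversions: 3 + 1 + 0 = 4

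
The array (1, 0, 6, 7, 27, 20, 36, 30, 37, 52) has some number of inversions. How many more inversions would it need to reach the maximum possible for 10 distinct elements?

42

Maximum inversions for 10 distinct elements is C(10, 2) = 10·9/2 = 45.
Current inversions — for each element, count later smaller elements:
1: 1
0: 0
6: 0
7: 0
27: 1
20: 0
36: 1
30: 0
37: 0
52: 0
Current total: 1 + 0 + 0 + 0 + 1 + 0 + 1 + 0 + 0 + 0 = 3
Shortfall: 45 − 3 = 42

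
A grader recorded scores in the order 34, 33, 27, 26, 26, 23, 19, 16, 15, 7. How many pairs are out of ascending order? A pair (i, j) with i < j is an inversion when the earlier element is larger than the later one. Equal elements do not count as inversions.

Sweep left to right; for each value list the smaller values that follow it:
34: 9
33: 8
27: 7
26: 5
26: 5
23: 4
19: 3
16: 2
15: 1
7: 0
Sum: 9 + 8 + 7 + 5 + 5 + 4 + 3 + 2 + 1 + 0 = 44

Inversions: 44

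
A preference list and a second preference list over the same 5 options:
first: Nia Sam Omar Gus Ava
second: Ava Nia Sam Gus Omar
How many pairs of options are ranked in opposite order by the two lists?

Pairs: 5

Assign each item its position (1..5) in the first ordering, then rewrite the second ordering as that position sequence:
positions: Nia→1, Sam→2, Omar→3, Gus→4, Ava→5
second ordering as positions: [5, 1, 2, 4, 3]
Discordant pairs = inversions in this position sequence.
5: 1, 2, 4, 3 → 4
1: 0
2: 0
4: 3 → 1
3: 0
Total: 4 + 0 + 0 + 1 + 0 = 5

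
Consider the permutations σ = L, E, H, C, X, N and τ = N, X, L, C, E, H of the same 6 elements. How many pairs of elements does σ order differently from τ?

Assign each item its position (1..6) in the first ordering, then rewrite the second ordering as that position sequence:
positions: L→1, E→2, H→3, C→4, X→5, N→6
second ordering as positions: [6, 5, 1, 4, 2, 3]
Discordant pairs = inversions in this position sequence.
6: 5, 1, 4, 2, 3 → 5
5: 1, 4, 2, 3 → 4
1: 0
4: 2, 3 → 2
2: 0
3: 0
Total: 5 + 4 + 0 + 2 + 0 + 0 = 11

11 discordant pairs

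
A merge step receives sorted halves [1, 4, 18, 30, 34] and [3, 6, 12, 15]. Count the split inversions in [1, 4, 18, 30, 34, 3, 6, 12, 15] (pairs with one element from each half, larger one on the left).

For each element r of the right run, count left-run elements greater than r:
r = 3: 4, 18, 30, 34 → 4
r = 6: 18, 30, 34 → 3
r = 12: 18, 30, 34 → 3
r = 15: 18, 30, 34 → 3
Cross-inversions: 4 + 3 + 3 + 3 = 13

13 cross-inversions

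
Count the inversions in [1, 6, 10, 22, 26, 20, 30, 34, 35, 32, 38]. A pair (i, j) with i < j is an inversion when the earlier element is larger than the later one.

There are 4 out-of-order pairs.

Sweep left to right; for each value list the smaller values that follow it:
1: 0
6: 0
10: 0
22: 1
26: 1
20: 0
30: 0
34: 1
35: 1
32: 0
38: 0
Sum: 0 + 0 + 0 + 1 + 1 + 0 + 0 + 1 + 1 + 0 + 0 = 4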